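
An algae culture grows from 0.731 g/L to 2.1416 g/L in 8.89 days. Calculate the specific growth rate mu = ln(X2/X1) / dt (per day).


mu = ln(X2/X1) / dt
= ln(2.1416/0.731) / 8.89
= 0.1209 per day

0.1209 per day


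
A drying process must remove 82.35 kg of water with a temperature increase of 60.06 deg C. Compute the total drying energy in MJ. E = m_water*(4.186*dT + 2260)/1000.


E = m_water * (4.186 * dT + 2260) / 1000
= 82.35 * (4.186 * 60.06 + 2260) / 1000
= 206.8147 MJ

206.8147 MJ


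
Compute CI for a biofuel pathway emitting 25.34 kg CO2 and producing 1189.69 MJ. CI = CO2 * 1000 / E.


CI = CO2 * 1000 / E
= 25.34 * 1000 / 1189.69
= 21.2997 g CO2/MJ

21.2997 g CO2/MJ


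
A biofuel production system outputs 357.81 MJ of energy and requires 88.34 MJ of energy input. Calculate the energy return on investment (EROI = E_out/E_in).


EROI = E_out / E_in
= 357.81 / 88.34
= 4.0504

4.0504


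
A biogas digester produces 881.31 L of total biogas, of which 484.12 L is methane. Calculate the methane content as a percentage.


CH4% = V_CH4 / V_total * 100
= 484.12 / 881.31 * 100
= 54.9319%

54.9319%


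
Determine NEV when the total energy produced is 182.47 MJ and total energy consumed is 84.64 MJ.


NEV = E_out - E_in
= 182.47 - 84.64
= 97.8300 MJ

97.8300 MJ


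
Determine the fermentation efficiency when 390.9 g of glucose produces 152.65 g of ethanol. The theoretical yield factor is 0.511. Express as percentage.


Fermentation efficiency = (actual / (0.511 * glucose)) * 100
= (152.65 / (0.511 * 390.9)) * 100
= 76.4206%

76.4206%


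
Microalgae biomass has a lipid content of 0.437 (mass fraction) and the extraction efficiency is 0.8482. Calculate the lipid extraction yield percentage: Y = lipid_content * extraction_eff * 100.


Y = lipid_content * extraction_eff * 100
= 0.437 * 0.8482 * 100
= 37.0663%

37.0663%


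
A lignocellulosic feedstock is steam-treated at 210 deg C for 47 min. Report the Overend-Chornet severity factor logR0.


logR0 = log10(t * exp((T - 100) / 14.75))
= log10(47 * exp((210 - 100) / 14.75))
= 4.9109

4.9109


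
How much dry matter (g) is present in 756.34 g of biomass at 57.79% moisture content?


Wd = Ww * (1 - MC/100)
= 756.34 * (1 - 57.79/100)
= 319.2511 g

319.2511 g


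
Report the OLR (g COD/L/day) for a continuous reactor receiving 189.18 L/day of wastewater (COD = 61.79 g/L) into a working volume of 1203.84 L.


OLR = Q * S / V
= 189.18 * 61.79 / 1203.84
= 9.7101 g/L/day

9.7101 g/L/day


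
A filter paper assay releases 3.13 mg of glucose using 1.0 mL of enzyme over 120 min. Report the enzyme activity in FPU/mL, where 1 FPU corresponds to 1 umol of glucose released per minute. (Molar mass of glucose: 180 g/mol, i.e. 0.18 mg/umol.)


Activity = glucose_mg / (0.18 mg/umol * V_mL * t_min)
= 3.13 / (0.18 * 1.0 * 120)
= 0.1449 FPU/mL

0.1449 FPU/mL


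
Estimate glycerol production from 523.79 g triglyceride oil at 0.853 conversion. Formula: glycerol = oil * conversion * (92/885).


glycerol = oil * conv * (92/885)
= 523.79 * 0.853 * 92 / 885
= 46.4463 g

46.4463 g


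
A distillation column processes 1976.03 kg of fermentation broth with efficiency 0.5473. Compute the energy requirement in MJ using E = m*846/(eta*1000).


E = m * 846 / (eta * 1000)
= 1976.03 * 846 / (0.5473 * 1000)
= 3054.4882 MJ

3054.4882 MJ


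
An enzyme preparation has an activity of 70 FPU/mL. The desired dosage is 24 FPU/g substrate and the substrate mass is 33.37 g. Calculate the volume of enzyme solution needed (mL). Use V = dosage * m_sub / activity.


V = dosage * m_sub / activity
V = 24 * 33.37 / 70
V = 11.4411 mL

11.4411 mL


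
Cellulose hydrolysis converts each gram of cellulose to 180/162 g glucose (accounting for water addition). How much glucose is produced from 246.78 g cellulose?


glucose = cellulose * 180/162
= 246.78 * 180/162
= 274.2000 g

274.2000 g


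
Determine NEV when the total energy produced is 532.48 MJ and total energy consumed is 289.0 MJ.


NEV = E_out - E_in
= 532.48 - 289.0
= 243.4800 MJ

243.4800 MJ


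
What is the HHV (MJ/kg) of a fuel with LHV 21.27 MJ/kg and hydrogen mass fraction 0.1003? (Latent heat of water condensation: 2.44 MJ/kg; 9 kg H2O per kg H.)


HHV = LHV + H_frac * 9 * 2.44
= 21.27 + 0.1003 * 9 * 2.44
= 23.4726 MJ/kg

23.4726 MJ/kg


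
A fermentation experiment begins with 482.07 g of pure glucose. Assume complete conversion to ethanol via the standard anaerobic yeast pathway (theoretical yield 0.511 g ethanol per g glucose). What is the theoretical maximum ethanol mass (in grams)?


Theoretical ethanol yield: m_EtOH = 0.511 * m_glucose
m_EtOH = 0.511 * 482.07 = 246.3378 g

246.3378 g


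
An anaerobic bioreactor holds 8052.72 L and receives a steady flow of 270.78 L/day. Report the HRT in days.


HRT = V / Q
= 8052.72 / 270.78
= 29.7390 days

29.7390 days


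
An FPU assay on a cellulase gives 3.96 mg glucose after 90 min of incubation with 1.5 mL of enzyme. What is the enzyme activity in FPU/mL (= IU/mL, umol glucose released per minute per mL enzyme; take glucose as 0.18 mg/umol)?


Activity = glucose_mg / (0.18 mg/umol * V_mL * t_min)
= 3.96 / (0.18 * 1.5 * 90)
= 0.1630 FPU/mL

0.1630 FPU/mL


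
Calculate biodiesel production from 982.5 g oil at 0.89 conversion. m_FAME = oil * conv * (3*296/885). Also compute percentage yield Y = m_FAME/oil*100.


m_FAME = oil * conv * (3 * 296 / 885) = oil * conv * (888/885)
= 982.5 * 0.89 * 888 / 885
= 877.3892 g
Y = m_FAME / oil * 100 = conv * (888/885) * 100
= 0.89 * 888 / 885 * 100
= 89.30%

877.3892 g FAME; Y = 89.30%


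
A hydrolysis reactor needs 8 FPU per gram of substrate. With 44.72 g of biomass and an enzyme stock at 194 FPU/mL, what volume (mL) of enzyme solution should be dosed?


V = dosage * m_sub / activity
V = 8 * 44.72 / 194
V = 1.8441 mL

1.8441 mL


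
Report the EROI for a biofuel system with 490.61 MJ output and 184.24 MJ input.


EROI = E_out / E_in
= 490.61 / 184.24
= 2.6629

2.6629


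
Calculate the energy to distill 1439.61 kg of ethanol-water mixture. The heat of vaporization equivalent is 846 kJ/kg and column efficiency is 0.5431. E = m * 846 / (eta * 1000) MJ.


E = m * 846 / (eta * 1000)
= 1439.61 * 846 / (0.5431 * 1000)
= 2242.5153 MJ

2242.5153 MJ


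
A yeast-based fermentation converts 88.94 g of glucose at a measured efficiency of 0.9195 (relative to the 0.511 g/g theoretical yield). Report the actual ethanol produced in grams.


Actual ethanol: m = 0.511 * 88.94 * 0.9195
m = 41.7897 g

41.7897 g


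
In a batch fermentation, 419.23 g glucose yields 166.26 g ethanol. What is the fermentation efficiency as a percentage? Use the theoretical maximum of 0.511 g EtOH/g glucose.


Fermentation efficiency = (actual / (0.511 * glucose)) * 100
= (166.26 / (0.511 * 419.23)) * 100
= 77.6094%

77.6094%


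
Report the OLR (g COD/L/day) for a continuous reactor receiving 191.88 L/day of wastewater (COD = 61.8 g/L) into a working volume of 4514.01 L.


OLR = Q * S / V
= 191.88 * 61.8 / 4514.01
= 2.6270 g/L/day

2.6270 g/L/day


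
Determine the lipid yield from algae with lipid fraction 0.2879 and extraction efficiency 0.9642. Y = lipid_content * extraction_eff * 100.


Y = lipid_content * extraction_eff * 100
= 0.2879 * 0.9642 * 100
= 27.7593%

27.7593%


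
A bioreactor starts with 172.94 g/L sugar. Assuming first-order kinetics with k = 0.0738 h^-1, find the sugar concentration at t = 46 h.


S = S0 * exp(-k * t)
S = 172.94 * exp(-0.0738 * 46)
S = 5.8017 g/L

5.8017 g/L


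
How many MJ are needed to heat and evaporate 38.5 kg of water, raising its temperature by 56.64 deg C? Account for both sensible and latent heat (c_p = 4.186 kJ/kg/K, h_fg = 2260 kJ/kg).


E = m_water * (4.186 * dT + 2260) / 1000
= 38.5 * (4.186 * 56.64 + 2260) / 1000
= 96.1382 MJ

96.1382 MJ


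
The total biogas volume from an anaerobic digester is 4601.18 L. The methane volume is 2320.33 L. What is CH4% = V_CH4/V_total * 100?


CH4% = V_CH4 / V_total * 100
= 2320.33 / 4601.18 * 100
= 50.4290%

50.4290%


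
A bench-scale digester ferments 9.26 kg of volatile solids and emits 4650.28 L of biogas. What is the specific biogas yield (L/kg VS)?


Y = V / VS
= 4650.28 / 9.26
= 502.1901 L/kg VS

502.1901 L/kg VS


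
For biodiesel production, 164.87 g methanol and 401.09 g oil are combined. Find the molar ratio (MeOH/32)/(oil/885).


Molar ratio = n_MeOH / n_oil = (MeOH/32) / (oil/885) = (MeOH * 885) / (32 * oil)
= (164.87 * 885) / (32 * 401.09)
= 11.3682

11.3682


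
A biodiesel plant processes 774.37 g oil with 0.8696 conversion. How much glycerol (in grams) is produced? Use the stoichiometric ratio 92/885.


glycerol = oil * conv * (92/885)
= 774.37 * 0.8696 * 92 / 885
= 70.0023 g

70.0023 g


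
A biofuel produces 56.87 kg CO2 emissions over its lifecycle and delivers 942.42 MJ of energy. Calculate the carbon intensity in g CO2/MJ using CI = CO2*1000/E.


CI = CO2 * 1000 / E
= 56.87 * 1000 / 942.42
= 60.3446 g CO2/MJ

60.3446 g CO2/MJ


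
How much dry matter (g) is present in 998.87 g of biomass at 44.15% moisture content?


Wd = Ww * (1 - MC/100)
= 998.87 * (1 - 44.15/100)
= 557.8689 g

557.8689 g


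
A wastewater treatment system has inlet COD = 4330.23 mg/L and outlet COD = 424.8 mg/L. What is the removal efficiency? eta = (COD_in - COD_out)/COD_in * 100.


eta = (COD_in - COD_out) / COD_in * 100
= (4330.23 - 424.8) / 4330.23 * 100
= 90.1899%

90.1899%


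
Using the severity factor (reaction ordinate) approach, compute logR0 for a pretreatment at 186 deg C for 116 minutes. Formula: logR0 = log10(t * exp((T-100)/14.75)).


logR0 = log10(t * exp((T - 100) / 14.75))
= log10(116 * exp((186 - 100) / 14.75))
= 4.5966

4.5966


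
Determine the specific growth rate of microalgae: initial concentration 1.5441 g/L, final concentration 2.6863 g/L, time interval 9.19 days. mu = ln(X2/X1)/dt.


mu = ln(X2/X1) / dt
= ln(2.6863/1.5441) / 9.19
= 0.0603 per day

0.0603 per day


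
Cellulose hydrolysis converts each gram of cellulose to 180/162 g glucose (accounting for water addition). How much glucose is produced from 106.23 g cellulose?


glucose = cellulose * 180/162
= 106.23 * 180/162
= 118.0333 g

118.0333 g


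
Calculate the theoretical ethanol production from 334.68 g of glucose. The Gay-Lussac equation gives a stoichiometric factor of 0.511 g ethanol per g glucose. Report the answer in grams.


Theoretical ethanol yield: m_EtOH = 0.511 * m_glucose
m_EtOH = 0.511 * 334.68 = 171.0215 g

171.0215 g


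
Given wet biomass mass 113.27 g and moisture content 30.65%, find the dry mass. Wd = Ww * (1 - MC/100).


Wd = Ww * (1 - MC/100)
= 113.27 * (1 - 30.65/100)
= 78.5527 g

78.5527 g


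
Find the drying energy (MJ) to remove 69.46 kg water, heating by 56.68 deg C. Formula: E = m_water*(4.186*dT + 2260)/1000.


E = m_water * (4.186 * dT + 2260) / 1000
= 69.46 * (4.186 * 56.68 + 2260) / 1000
= 173.4599 MJ

173.4599 MJ


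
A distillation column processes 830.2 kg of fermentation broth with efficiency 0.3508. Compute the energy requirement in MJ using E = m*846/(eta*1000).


E = m * 846 / (eta * 1000)
= 830.2 * 846 / (0.3508 * 1000)
= 2002.1357 MJ

2002.1357 MJ


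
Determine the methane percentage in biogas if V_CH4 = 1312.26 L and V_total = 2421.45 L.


CH4% = V_CH4 / V_total * 100
= 1312.26 / 2421.45 * 100
= 54.1931%

54.1931%


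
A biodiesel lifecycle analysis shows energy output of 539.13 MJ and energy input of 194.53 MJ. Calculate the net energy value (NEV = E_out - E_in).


NEV = E_out - E_in
= 539.13 - 194.53
= 344.6000 MJ

344.6000 MJ


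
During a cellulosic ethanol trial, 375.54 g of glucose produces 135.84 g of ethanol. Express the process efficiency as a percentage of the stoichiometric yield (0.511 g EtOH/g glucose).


Fermentation efficiency = (actual / (0.511 * glucose)) * 100
= (135.84 / (0.511 * 375.54)) * 100
= 70.7865%

70.7865%


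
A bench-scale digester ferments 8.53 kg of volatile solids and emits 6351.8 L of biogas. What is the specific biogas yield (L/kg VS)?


Y = V / VS
= 6351.8 / 8.53
= 744.6424 L/kg VS

744.6424 L/kg VS


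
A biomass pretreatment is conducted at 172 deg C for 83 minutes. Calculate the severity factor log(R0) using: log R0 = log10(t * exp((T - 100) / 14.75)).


logR0 = log10(t * exp((T - 100) / 14.75))
= log10(83 * exp((172 - 100) / 14.75))
= 4.0390

4.0390


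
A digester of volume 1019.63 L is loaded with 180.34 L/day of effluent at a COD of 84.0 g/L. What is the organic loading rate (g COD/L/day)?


OLR = Q * S / V
= 180.34 * 84.0 / 1019.63
= 14.8569 g/L/day

14.8569 g/L/day


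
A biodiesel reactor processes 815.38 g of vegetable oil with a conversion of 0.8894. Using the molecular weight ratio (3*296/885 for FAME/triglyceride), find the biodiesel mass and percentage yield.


m_FAME = oil * conv * (3 * 296 / 885) = oil * conv * (888/885)
= 815.38 * 0.8894 * 888 / 885
= 727.6573 g
Y = m_FAME / oil * 100 = conv * (888/885) * 100
= 0.8894 * 888 / 885 * 100
= 89.24%

727.6573 g FAME; Y = 89.24%


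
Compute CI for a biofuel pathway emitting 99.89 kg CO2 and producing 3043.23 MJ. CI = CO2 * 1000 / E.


CI = CO2 * 1000 / E
= 99.89 * 1000 / 3043.23
= 32.8237 g CO2/MJ

32.8237 g CO2/MJ


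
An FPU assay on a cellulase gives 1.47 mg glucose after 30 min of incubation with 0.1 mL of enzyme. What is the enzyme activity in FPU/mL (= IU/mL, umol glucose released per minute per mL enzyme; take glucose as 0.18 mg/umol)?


Activity = glucose_mg / (0.18 mg/umol * V_mL * t_min)
= 1.47 / (0.18 * 0.1 * 30)
= 2.7222 FPU/mL

2.7222 FPU/mL


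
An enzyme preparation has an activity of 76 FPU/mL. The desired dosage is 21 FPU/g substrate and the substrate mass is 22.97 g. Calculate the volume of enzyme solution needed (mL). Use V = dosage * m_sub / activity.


V = dosage * m_sub / activity
V = 21 * 22.97 / 76
V = 6.3470 mL

6.3470 mL


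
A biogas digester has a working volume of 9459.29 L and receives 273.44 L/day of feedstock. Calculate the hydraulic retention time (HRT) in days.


HRT = V / Q
= 9459.29 / 273.44
= 34.5937 days

34.5937 days


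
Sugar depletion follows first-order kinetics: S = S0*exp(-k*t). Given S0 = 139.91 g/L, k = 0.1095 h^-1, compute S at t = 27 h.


S = S0 * exp(-k * t)
S = 139.91 * exp(-0.1095 * 27)
S = 7.2754 g/L

7.2754 g/L


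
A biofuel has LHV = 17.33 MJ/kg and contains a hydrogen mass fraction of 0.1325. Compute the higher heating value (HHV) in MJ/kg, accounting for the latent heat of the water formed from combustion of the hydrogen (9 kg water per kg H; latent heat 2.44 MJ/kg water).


HHV = LHV + H_frac * 9 * 2.44
= 17.33 + 0.1325 * 9 * 2.44
= 20.2397 MJ/kg

20.2397 MJ/kg


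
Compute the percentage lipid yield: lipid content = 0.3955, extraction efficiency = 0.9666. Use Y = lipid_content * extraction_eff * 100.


Y = lipid_content * extraction_eff * 100
= 0.3955 * 0.9666 * 100
= 38.2290%

38.2290%


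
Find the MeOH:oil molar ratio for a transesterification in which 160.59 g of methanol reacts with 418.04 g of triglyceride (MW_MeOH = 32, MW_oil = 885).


Molar ratio = n_MeOH / n_oil = (MeOH/32) / (oil/885) = (MeOH * 885) / (32 * oil)
= (160.59 * 885) / (32 * 418.04)
= 10.6241

10.6241


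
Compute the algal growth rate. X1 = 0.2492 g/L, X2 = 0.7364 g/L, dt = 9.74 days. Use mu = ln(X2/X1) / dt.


mu = ln(X2/X1) / dt
= ln(0.7364/0.2492) / 9.74
= 0.1112 per day

0.1112 per day


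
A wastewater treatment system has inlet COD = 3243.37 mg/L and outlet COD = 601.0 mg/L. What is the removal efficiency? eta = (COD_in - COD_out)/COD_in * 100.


eta = (COD_in - COD_out) / COD_in * 100
= (3243.37 - 601.0) / 3243.37 * 100
= 81.4699%

81.4699%


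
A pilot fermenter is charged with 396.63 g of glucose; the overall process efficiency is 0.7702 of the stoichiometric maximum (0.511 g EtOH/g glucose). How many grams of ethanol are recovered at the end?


Actual ethanol: m = 0.511 * 396.63 * 0.7702
m = 156.1025 g

156.1025 g


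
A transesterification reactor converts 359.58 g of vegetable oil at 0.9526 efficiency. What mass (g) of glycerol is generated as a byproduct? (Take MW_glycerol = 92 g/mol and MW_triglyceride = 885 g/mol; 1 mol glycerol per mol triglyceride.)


glycerol = oil * conv * (92/885)
= 359.58 * 0.9526 * 92 / 885
= 35.6083 g

35.6083 g


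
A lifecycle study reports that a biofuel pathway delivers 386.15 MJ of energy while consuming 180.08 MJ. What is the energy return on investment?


EROI = E_out / E_in
= 386.15 / 180.08
= 2.1443

2.1443


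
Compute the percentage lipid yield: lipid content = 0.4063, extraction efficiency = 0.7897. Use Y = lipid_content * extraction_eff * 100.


Y = lipid_content * extraction_eff * 100
= 0.4063 * 0.7897 * 100
= 32.0855%

32.0855%


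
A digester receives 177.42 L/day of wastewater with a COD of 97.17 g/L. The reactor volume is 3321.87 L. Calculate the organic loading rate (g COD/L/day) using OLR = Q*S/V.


OLR = Q * S / V
= 177.42 * 97.17 / 3321.87
= 5.1898 g/L/day

5.1898 g/L/day


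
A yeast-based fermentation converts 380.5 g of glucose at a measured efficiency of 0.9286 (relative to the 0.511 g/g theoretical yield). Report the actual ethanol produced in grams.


Actual ethanol: m = 0.511 * 380.5 * 0.9286
m = 180.5528 g

180.5528 g


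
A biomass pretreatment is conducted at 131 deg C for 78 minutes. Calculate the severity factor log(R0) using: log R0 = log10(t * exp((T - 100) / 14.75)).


logR0 = log10(t * exp((T - 100) / 14.75))
= log10(78 * exp((131 - 100) / 14.75))
= 2.8048

2.8048


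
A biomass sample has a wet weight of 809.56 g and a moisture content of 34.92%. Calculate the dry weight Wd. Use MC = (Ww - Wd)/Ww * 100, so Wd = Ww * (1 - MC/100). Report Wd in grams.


Wd = Ww * (1 - MC/100)
= 809.56 * (1 - 34.92/100)
= 526.8616 g

526.8616 g


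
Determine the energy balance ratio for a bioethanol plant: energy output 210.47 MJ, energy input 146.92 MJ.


EROI = E_out / E_in
= 210.47 / 146.92
= 1.4325

1.4325


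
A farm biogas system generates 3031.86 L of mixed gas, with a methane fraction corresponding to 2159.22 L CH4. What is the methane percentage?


CH4% = V_CH4 / V_total * 100
= 2159.22 / 3031.86 * 100
= 71.2177%

71.2177%


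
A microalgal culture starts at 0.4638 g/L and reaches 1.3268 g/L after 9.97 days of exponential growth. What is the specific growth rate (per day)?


mu = ln(X2/X1) / dt
= ln(1.3268/0.4638) / 9.97
= 0.1054 per day

0.1054 per day


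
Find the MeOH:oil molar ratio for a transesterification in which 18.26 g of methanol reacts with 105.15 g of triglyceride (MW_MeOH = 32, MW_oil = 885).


Molar ratio = n_MeOH / n_oil = (MeOH/32) / (oil/885) = (MeOH * 885) / (32 * oil)
= (18.26 * 885) / (32 * 105.15)
= 4.8027

4.8027


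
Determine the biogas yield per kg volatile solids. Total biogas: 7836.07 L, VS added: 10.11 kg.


Y = V / VS
= 7836.07 / 10.11
= 775.0811 L/kg VS

775.0811 L/kg VS


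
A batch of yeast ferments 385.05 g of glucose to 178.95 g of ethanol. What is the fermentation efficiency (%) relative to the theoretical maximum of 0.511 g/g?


Fermentation efficiency = (actual / (0.511 * glucose)) * 100
= (178.95 / (0.511 * 385.05)) * 100
= 90.9481%

90.9481%


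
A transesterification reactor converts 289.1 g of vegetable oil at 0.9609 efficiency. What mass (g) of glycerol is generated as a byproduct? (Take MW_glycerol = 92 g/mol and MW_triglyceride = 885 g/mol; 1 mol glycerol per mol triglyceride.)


glycerol = oil * conv * (92/885)
= 289.1 * 0.9609 * 92 / 885
= 28.8782 g

28.8782 g


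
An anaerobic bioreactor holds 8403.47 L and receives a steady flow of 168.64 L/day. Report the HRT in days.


HRT = V / Q
= 8403.47 / 168.64
= 49.8308 days

49.8308 days


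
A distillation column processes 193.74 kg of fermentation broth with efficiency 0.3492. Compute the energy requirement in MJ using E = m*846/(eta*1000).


E = m * 846 / (eta * 1000)
= 193.74 * 846 / (0.3492 * 1000)
= 469.3701 MJ

469.3701 MJ


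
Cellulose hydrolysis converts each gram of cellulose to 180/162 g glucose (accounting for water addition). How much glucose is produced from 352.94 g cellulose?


glucose = cellulose * 180/162
= 352.94 * 180/162
= 392.1556 g

392.1556 g


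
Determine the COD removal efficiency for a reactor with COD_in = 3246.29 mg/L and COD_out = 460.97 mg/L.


eta = (COD_in - COD_out) / COD_in * 100
= (3246.29 - 460.97) / 3246.29 * 100
= 85.8001%

85.8001%


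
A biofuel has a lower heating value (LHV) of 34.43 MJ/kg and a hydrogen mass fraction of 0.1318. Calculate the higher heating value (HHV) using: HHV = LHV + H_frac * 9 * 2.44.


HHV = LHV + H_frac * 9 * 2.44
= 34.43 + 0.1318 * 9 * 2.44
= 37.3243 MJ/kg

37.3243 MJ/kg


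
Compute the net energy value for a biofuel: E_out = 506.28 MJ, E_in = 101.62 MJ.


NEV = E_out - E_in
= 506.28 - 101.62
= 404.6600 MJ

404.6600 MJ


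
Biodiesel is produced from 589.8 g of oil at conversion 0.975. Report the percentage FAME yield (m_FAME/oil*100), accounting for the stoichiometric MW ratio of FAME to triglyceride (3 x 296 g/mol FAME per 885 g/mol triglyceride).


m_FAME = oil * conv * (3 * 296 / 885) = oil * conv * (888/885)
= 589.8 * 0.975 * 888 / 885
= 577.0043 g
Y = m_FAME / oil * 100 = conv * (888/885) * 100
= 0.975 * 888 / 885 * 100
= 97.83%

97.83%


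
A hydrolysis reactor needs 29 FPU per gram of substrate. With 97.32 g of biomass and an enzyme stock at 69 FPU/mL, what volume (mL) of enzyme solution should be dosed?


V = dosage * m_sub / activity
V = 29 * 97.32 / 69
V = 40.9026 mL

40.9026 mL


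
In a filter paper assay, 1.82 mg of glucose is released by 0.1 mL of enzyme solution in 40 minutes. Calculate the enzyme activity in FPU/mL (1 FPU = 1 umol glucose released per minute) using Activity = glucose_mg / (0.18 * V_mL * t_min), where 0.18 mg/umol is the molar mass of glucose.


Activity = glucose_mg / (0.18 mg/umol * V_mL * t_min)
= 1.82 / (0.18 * 0.1 * 40)
= 2.5278 FPU/mL

2.5278 FPU/mL


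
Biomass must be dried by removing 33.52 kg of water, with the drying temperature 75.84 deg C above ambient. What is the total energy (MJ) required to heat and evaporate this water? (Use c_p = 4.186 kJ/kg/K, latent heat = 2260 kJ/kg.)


E = m_water * (4.186 * dT + 2260) / 1000
= 33.52 * (4.186 * 75.84 + 2260) / 1000
= 86.3967 MJ

86.3967 MJ


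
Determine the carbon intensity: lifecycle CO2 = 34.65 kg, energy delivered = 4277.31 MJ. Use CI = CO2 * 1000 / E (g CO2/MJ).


CI = CO2 * 1000 / E
= 34.65 * 1000 / 4277.31
= 8.1009 g CO2/MJ

8.1009 g CO2/MJ


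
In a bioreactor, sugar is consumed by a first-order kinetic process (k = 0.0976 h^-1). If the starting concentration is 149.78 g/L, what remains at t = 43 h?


S = S0 * exp(-k * t)
S = 149.78 * exp(-0.0976 * 43)
S = 2.2532 g/L

2.2532 g/L


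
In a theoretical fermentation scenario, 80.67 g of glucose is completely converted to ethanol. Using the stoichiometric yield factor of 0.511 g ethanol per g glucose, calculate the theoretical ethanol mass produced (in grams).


Theoretical ethanol yield: m_EtOH = 0.511 * m_glucose
m_EtOH = 0.511 * 80.67 = 41.2224 g

41.2224 g


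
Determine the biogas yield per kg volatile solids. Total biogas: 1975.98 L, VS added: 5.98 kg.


Y = V / VS
= 1975.98 / 5.98
= 330.4314 L/kg VS

330.4314 L/kg VS


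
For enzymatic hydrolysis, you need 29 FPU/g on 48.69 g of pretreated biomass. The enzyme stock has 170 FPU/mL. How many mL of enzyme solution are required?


V = dosage * m_sub / activity
V = 29 * 48.69 / 170
V = 8.3059 mL

8.3059 mL


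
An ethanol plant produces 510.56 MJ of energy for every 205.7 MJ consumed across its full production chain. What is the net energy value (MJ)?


NEV = E_out - E_in
= 510.56 - 205.7
= 304.8600 MJ

304.8600 MJ


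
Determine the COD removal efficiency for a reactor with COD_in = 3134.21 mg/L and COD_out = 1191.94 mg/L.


eta = (COD_in - COD_out) / COD_in * 100
= (3134.21 - 1191.94) / 3134.21 * 100
= 61.9700%

61.9700%


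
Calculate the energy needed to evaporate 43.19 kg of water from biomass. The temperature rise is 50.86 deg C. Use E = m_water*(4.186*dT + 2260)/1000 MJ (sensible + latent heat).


E = m_water * (4.186 * dT + 2260) / 1000
= 43.19 * (4.186 * 50.86 + 2260) / 1000
= 106.8045 MJ

106.8045 MJ


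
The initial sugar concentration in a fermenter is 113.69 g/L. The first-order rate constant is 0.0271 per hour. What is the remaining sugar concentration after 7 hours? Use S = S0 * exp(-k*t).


S = S0 * exp(-k * t)
S = 113.69 * exp(-0.0271 * 7)
S = 94.0452 g/L

94.0452 g/L


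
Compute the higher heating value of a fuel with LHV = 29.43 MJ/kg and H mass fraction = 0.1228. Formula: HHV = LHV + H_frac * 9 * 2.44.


HHV = LHV + H_frac * 9 * 2.44
= 29.43 + 0.1228 * 9 * 2.44
= 32.1267 MJ/kg

32.1267 MJ/kg


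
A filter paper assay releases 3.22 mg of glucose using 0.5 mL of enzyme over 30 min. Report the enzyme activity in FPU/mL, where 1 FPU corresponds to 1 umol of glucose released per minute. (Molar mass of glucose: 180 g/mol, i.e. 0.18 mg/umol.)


Activity = glucose_mg / (0.18 mg/umol * V_mL * t_min)
= 3.22 / (0.18 * 0.5 * 30)
= 1.1926 FPU/mL

1.1926 FPU/mL


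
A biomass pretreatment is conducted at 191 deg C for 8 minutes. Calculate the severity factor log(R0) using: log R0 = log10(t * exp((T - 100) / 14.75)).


logR0 = log10(t * exp((T - 100) / 14.75))
= log10(8 * exp((191 - 100) / 14.75))
= 3.5825

3.5825


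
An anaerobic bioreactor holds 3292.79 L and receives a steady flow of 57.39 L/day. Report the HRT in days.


HRT = V / Q
= 3292.79 / 57.39
= 57.3757 days

57.3757 days


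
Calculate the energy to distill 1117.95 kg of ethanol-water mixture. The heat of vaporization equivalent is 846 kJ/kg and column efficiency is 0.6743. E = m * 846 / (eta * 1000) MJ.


E = m * 846 / (eta * 1000)
= 1117.95 * 846 / (0.6743 * 1000)
= 1402.6186 MJ

1402.6186 MJ


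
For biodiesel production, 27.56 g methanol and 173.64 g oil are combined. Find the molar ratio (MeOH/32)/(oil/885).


Molar ratio = n_MeOH / n_oil = (MeOH/32) / (oil/885) = (MeOH * 885) / (32 * oil)
= (27.56 * 885) / (32 * 173.64)
= 4.3896

4.3896


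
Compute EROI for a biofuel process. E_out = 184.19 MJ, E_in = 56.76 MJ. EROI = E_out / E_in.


EROI = E_out / E_in
= 184.19 / 56.76
= 3.2451

3.2451


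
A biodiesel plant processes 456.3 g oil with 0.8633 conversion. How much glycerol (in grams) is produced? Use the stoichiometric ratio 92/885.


glycerol = oil * conv * (92/885)
= 456.3 * 0.8633 * 92 / 885
= 40.9503 g

40.9503 g


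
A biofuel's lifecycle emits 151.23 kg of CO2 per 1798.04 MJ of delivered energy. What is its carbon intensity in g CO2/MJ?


CI = CO2 * 1000 / E
= 151.23 * 1000 / 1798.04
= 84.1083 g CO2/MJ

84.1083 g CO2/MJ


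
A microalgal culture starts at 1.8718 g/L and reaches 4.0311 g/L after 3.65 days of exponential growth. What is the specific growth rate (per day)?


mu = ln(X2/X1) / dt
= ln(4.0311/1.8718) / 3.65
= 0.2102 per day

0.2102 per day


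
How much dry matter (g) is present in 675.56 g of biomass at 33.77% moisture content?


Wd = Ww * (1 - MC/100)
= 675.56 * (1 - 33.77/100)
= 447.4234 g

447.4234 g


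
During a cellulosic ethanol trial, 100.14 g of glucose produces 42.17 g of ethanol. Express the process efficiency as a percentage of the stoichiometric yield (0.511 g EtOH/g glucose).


Fermentation efficiency = (actual / (0.511 * glucose)) * 100
= (42.17 / (0.511 * 100.14)) * 100
= 82.4091%

82.4091%


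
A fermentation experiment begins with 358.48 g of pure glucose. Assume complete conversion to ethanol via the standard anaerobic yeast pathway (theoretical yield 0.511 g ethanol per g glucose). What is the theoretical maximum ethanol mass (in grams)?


Theoretical ethanol yield: m_EtOH = 0.511 * m_glucose
m_EtOH = 0.511 * 358.48 = 183.1833 g

183.1833 g


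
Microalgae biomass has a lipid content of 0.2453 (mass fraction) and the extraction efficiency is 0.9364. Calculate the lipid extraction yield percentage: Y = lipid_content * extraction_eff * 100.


Y = lipid_content * extraction_eff * 100
= 0.2453 * 0.9364 * 100
= 22.9699%

22.9699%


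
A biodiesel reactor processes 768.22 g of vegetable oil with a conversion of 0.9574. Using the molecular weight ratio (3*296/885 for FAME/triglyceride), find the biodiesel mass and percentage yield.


m_FAME = oil * conv * (3 * 296 / 885) = oil * conv * (888/885)
= 768.22 * 0.9574 * 888 / 885
= 737.9870 g
Y = m_FAME / oil * 100 = conv * (888/885) * 100
= 0.9574 * 888 / 885 * 100
= 96.06%

737.9870 g FAME; Y = 96.06%


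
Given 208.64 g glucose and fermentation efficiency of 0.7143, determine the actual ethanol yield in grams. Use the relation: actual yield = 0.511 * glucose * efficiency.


Actual ethanol: m = 0.511 * 208.64 * 0.7143
m = 76.1551 g

76.1551 g


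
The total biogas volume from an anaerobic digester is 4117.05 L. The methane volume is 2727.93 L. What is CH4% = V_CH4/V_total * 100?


CH4% = V_CH4 / V_total * 100
= 2727.93 / 4117.05 * 100
= 66.2593%

66.2593%


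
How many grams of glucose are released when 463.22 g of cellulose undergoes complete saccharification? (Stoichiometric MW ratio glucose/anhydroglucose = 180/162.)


glucose = cellulose * 180/162
= 463.22 * 180/162
= 514.6889 g

514.6889 g


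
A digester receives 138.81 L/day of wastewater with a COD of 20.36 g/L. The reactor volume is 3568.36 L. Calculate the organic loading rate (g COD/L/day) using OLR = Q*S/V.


OLR = Q * S / V
= 138.81 * 20.36 / 3568.36
= 0.7920 g/L/day

0.7920 g/L/day


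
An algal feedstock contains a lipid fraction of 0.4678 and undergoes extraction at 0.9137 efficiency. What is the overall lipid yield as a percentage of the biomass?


Y = lipid_content * extraction_eff * 100
= 0.4678 * 0.9137 * 100
= 42.7429%

42.7429%


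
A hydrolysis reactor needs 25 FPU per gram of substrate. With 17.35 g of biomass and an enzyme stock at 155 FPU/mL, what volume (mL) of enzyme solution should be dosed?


V = dosage * m_sub / activity
V = 25 * 17.35 / 155
V = 2.7984 mL

2.7984 mL


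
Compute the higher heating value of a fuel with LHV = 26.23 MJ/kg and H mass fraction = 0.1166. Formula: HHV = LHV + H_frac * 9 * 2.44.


HHV = LHV + H_frac * 9 * 2.44
= 26.23 + 0.1166 * 9 * 2.44
= 28.7905 MJ/kg

28.7905 MJ/kg


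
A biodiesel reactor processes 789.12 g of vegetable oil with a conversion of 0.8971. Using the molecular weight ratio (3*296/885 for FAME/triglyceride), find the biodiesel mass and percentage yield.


m_FAME = oil * conv * (3 * 296 / 885) = oil * conv * (888/885)
= 789.12 * 0.8971 * 888 / 885
= 710.3193 g
Y = m_FAME / oil * 100 = conv * (888/885) * 100
= 0.8971 * 888 / 885 * 100
= 90.01%

710.3193 g FAME; Y = 90.01%


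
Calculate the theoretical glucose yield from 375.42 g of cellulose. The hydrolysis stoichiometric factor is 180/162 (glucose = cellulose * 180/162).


glucose = cellulose * 180/162
= 375.42 * 180/162
= 417.1333 g

417.1333 g


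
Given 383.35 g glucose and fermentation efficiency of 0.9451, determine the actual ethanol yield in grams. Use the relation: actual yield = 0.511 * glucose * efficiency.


Actual ethanol: m = 0.511 * 383.35 * 0.9451
m = 185.1374 g

185.1374 g


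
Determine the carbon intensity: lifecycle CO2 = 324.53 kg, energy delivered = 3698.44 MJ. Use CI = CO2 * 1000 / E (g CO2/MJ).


CI = CO2 * 1000 / E
= 324.53 * 1000 / 3698.44
= 87.7478 g CO2/MJ

87.7478 g CO2/MJ


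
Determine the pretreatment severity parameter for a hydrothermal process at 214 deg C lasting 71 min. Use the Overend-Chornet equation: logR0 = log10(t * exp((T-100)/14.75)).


logR0 = log10(t * exp((T - 100) / 14.75))
= log10(71 * exp((214 - 100) / 14.75))
= 5.2078

5.2078


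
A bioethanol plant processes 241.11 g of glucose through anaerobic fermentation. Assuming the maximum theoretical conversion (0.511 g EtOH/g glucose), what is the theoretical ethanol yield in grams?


Theoretical ethanol yield: m_EtOH = 0.511 * m_glucose
m_EtOH = 0.511 * 241.11 = 123.2072 g

123.2072 g


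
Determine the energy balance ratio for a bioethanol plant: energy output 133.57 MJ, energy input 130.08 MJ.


EROI = E_out / E_in
= 133.57 / 130.08
= 1.0268

1.0268


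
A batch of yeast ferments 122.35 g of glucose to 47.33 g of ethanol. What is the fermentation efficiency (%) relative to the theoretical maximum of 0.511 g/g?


Fermentation efficiency = (actual / (0.511 * glucose)) * 100
= (47.33 / (0.511 * 122.35)) * 100
= 75.7027%

75.7027%


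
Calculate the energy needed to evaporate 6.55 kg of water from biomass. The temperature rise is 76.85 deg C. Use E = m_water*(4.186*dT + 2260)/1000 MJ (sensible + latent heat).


E = m_water * (4.186 * dT + 2260) / 1000
= 6.55 * (4.186 * 76.85 + 2260) / 1000
= 16.9101 MJ

16.9101 MJ


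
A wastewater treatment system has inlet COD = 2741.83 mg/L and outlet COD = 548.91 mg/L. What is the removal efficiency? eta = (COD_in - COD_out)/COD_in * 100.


eta = (COD_in - COD_out) / COD_in * 100
= (2741.83 - 548.91) / 2741.83 * 100
= 79.9802%

79.9802%


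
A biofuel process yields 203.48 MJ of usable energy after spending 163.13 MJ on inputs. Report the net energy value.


NEV = E_out - E_in
= 203.48 - 163.13
= 40.3500 MJ

40.3500 MJ


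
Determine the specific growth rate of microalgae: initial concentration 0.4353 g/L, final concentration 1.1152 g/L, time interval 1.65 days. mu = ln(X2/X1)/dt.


mu = ln(X2/X1) / dt
= ln(1.1152/0.4353) / 1.65
= 0.5702 per day

0.5702 per day


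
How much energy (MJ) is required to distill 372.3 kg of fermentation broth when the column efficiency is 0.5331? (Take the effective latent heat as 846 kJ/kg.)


E = m * 846 / (eta * 1000)
= 372.3 * 846 / (0.5331 * 1000)
= 590.8194 MJ

590.8194 MJ


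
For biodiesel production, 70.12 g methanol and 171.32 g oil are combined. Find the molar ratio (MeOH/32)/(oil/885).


Molar ratio = n_MeOH / n_oil = (MeOH/32) / (oil/885) = (MeOH * 885) / (32 * oil)
= (70.12 * 885) / (32 * 171.32)
= 11.3195

11.3195


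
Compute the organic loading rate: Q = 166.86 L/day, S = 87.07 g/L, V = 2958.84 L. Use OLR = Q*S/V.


OLR = Q * S / V
= 166.86 * 87.07 / 2958.84
= 4.9102 g/L/day

4.9102 g/L/day


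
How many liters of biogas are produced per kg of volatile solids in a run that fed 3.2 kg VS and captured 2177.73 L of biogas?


Y = V / VS
= 2177.73 / 3.2
= 680.5406 L/kg VS

680.5406 L/kg VS


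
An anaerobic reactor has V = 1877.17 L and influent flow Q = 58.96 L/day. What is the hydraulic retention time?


HRT = V / Q
= 1877.17 / 58.96
= 31.8380 days

31.8380 days


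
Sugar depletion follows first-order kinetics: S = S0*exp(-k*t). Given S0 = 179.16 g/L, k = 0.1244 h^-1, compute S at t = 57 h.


S = S0 * exp(-k * t)
S = 179.16 * exp(-0.1244 * 57)
S = 0.1492 g/L

0.1492 g/L


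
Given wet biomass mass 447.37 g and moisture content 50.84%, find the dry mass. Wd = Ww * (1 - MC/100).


Wd = Ww * (1 - MC/100)
= 447.37 * (1 - 50.84/100)
= 219.9271 g

219.9271 g


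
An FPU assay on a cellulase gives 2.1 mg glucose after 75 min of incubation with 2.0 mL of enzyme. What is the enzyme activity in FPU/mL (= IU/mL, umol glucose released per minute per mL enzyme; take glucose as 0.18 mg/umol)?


Activity = glucose_mg / (0.18 mg/umol * V_mL * t_min)
= 2.1 / (0.18 * 2.0 * 75)
= 0.0778 FPU/mL

0.0778 FPU/mL


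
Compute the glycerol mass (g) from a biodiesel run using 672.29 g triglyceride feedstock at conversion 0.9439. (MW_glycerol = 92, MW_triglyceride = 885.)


glycerol = oil * conv * (92/885)
= 672.29 * 0.9439 * 92 / 885
= 65.9671 g

65.9671 g


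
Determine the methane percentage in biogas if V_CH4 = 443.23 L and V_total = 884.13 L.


CH4% = V_CH4 / V_total * 100
= 443.23 / 884.13 * 100
= 50.1318%

50.1318%


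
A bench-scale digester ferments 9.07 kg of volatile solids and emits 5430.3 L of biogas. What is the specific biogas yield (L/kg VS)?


Y = V / VS
= 5430.3 / 9.07
= 598.7100 L/kg VS

598.7100 L/kg VS


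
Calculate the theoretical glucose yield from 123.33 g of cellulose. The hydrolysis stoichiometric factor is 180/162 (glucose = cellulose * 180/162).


glucose = cellulose * 180/162
= 123.33 * 180/162
= 137.0333 g

137.0333 g


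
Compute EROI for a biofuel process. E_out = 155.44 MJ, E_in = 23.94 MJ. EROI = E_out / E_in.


EROI = E_out / E_in
= 155.44 / 23.94
= 6.4929

6.4929


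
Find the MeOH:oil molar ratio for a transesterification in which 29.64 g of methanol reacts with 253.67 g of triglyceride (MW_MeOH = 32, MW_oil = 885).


Molar ratio = n_MeOH / n_oil = (MeOH/32) / (oil/885) = (MeOH * 885) / (32 * oil)
= (29.64 * 885) / (32 * 253.67)
= 3.2315

3.2315


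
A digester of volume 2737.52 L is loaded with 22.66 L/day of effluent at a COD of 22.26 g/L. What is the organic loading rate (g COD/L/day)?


OLR = Q * S / V
= 22.66 * 22.26 / 2737.52
= 0.1843 g/L/day

0.1843 g/L/day


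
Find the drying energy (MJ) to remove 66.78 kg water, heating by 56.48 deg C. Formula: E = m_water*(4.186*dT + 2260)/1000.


E = m_water * (4.186 * dT + 2260) / 1000
= 66.78 * (4.186 * 56.48 + 2260) / 1000
= 166.7113 MJ

166.7113 MJ


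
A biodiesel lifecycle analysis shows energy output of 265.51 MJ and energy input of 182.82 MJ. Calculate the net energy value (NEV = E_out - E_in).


NEV = E_out - E_in
= 265.51 - 182.82
= 82.6900 MJ

82.6900 MJ


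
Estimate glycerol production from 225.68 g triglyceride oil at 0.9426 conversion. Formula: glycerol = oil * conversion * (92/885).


glycerol = oil * conv * (92/885)
= 225.68 * 0.9426 * 92 / 885
= 22.1139 g

22.1139 g


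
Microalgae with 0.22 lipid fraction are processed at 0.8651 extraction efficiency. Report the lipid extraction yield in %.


Y = lipid_content * extraction_eff * 100
= 0.22 * 0.8651 * 100
= 19.0322%

19.0322%


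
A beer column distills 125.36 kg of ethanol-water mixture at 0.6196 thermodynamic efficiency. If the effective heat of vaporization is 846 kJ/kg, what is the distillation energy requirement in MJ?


E = m * 846 / (eta * 1000)
= 125.36 * 846 / (0.6196 * 1000)
= 171.1662 MJ

171.1662 MJ


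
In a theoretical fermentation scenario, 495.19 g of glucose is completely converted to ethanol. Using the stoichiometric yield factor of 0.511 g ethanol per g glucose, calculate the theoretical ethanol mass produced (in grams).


Theoretical ethanol yield: m_EtOH = 0.511 * m_glucose
m_EtOH = 0.511 * 495.19 = 253.0421 g

253.0421 g


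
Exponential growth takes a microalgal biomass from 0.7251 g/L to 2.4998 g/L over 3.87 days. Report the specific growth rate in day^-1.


mu = ln(X2/X1) / dt
= ln(2.4998/0.7251) / 3.87
= 0.3198 per day

0.3198 per day


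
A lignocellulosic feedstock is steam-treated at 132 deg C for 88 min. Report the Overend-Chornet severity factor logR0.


logR0 = log10(t * exp((T - 100) / 14.75))
= log10(88 * exp((132 - 100) / 14.75))
= 2.8867

2.8867


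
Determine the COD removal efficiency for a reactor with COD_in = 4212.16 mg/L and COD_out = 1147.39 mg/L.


eta = (COD_in - COD_out) / COD_in * 100
= (4212.16 - 1147.39) / 4212.16 * 100
= 72.7601%

72.7601%


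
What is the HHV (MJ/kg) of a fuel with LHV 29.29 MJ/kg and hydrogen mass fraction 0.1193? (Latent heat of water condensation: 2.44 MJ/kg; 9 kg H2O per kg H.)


HHV = LHV + H_frac * 9 * 2.44
= 29.29 + 0.1193 * 9 * 2.44
= 31.9098 MJ/kg

31.9098 MJ/kg


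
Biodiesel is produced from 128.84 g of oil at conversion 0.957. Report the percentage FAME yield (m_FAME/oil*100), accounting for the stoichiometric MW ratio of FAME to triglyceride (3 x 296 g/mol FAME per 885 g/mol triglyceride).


m_FAME = oil * conv * (3 * 296 / 885) = oil * conv * (888/885)
= 128.84 * 0.957 * 888 / 885
= 123.7178 g
Y = m_FAME / oil * 100 = conv * (888/885) * 100
= 0.957 * 888 / 885 * 100
= 96.02%

96.02%
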